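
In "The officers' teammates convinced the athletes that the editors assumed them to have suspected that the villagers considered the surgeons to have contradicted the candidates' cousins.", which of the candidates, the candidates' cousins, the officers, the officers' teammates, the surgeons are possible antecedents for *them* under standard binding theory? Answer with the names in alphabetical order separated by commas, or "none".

the officers, the officers' teammates

*them* is a pronoun; Principle B requires it to be free in its binding domain — the clause headed by 'assumed'.
— the candidates: possessor inside the object DP of the clause headed by 'contradicted'; is c-commanded by the pronoun; coreference would bind this R-expression — blocked (Principle C).
— the candidates' cousins: object of the clause headed by 'contradicted'; is c-commanded by the pronoun; coreference would bind this R-expression — blocked (Principle C).
— the officers: possessor inside the subject DP of the matrix clause; does not c-command the pronoun — Principle B does not apply; allowed.
— the officers' teammates: subject of the matrix clause; c-commands the pronoun but lies outside its binding domain — allowed.
— the surgeons: subject of the clause headed by 'contradicted'; is c-commanded by the pronoun; coreference would bind this R-expression — blocked (Principle C).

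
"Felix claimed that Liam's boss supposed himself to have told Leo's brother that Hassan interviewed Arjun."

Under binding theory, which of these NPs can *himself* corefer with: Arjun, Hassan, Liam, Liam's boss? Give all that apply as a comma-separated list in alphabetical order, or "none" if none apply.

Liam's boss

*himself* is a reflexive; Principle A requires it to be bound within its binding domain — the clause headed by 'supposed'.
— Arjun: object of the clause headed by 'interviewed'; does not c-command the reflexive — cannot bind it (Principle A).
— Hassan: subject of the clause headed by 'interviewed'; does not c-command the reflexive — cannot bind it (Principle A).
— Liam: possessor inside the subject DP of the clause headed by 'supposed'; does not c-command the reflexive — cannot bind it (Principle A).
— Liam's boss: subject of the clause headed by 'supposed'; c-commands the reflexive within its binding domain — allowed (Principle A).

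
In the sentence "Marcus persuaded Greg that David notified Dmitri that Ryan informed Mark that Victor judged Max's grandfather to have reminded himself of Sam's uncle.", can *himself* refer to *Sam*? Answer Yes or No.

No

*himself* is a reflexive; Principle A requires it to be bound within its binding domain — the clause headed by 'reminded'.
— Sam: possessor inside the second object DP of the clause headed by 'reminded'; does not c-command the reflexive — cannot bind it (Principle A).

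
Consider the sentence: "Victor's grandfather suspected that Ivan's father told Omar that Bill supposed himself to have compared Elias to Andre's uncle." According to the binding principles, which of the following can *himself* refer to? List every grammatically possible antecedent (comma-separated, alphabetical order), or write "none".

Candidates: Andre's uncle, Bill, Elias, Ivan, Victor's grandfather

*himself* is a reflexive; Principle A requires it to be bound within its binding domain — the clause headed by 'supposed'.
— Andre's uncle: second object of the clause headed by 'compared'; does not c-command the reflexive — cannot bind it (Principle A).
— Bill: subject of the clause headed by 'supposed'; c-commands the reflexive within its binding domain — allowed (Principle A).
— Elias: object of the clause headed by 'compared'; does not c-command the reflexive — cannot bind it (Principle A).
— Ivan: possessor inside the subject DP of the clause headed by 'told'; does not c-command the reflexive — cannot bind it (Principle A).
— Victor's grandfather: subject of the matrix clause; c-commands the reflexive but lies outside its binding domain — cannot bind it (Principle A).

Bill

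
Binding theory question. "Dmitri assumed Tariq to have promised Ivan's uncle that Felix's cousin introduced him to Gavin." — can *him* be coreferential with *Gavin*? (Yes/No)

*him* is a pronoun; Principle B requires it to be free in its binding domain — the clause headed by 'introduced'.
— Gavin: second object of the clause headed by 'introduced'; is c-commanded by the pronoun; coreference would bind this R-expression — blocked (Principle C).

No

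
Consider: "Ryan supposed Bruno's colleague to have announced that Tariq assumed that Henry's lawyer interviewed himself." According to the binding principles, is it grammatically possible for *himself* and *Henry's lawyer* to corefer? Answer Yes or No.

*himself* is a reflexive; Principle A requires it to be bound within its binding domain — the clause headed by 'interviewed'.
— Henry's lawyer: subject of the clause headed by 'interviewed'; c-commands the reflexive within its binding domain — allowed (Principle A).

Yes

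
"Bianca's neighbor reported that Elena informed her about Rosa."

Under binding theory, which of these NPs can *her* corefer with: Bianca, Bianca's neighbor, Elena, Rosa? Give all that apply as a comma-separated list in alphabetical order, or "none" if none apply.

*her* is a pronoun; Principle B requires it to be free in its binding domain — the clause headed by 'informed'.
— Bianca: possessor inside the subject DP of the matrix clause; does not c-command the pronoun — Principle B does not apply; allowed.
— Bianca's neighbor: subject of the matrix clause; c-commands the pronoun but lies outside its binding domain — allowed.
— Elena: subject of the clause headed by 'informed'; c-commands the pronoun within its binding domain — blocked (Principle B).
— Rosa: second object of the clause headed by 'informed'; is c-commanded by the pronoun; coreference would bind this R-expression — blocked (Principle C).

Bianca, Bianca's neighbor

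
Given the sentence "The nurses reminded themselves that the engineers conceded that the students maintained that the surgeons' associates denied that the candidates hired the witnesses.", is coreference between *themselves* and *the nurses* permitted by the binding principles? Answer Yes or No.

*themselves* is a reflexive; Principle A requires it to be bound within its binding domain — the matrix clause.
— the nurses: subject of the matrix clause; c-commands the reflexive within its binding domain — allowed (Principle A).

Yes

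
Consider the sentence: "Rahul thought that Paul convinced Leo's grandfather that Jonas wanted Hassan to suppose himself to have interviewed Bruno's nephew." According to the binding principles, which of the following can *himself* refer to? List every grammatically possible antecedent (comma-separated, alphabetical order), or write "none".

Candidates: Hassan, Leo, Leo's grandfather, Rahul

*himself* is a reflexive; Principle A requires it to be bound within its binding domain — the clause headed by 'suppose'.
— Hassan: subject of the clause headed by 'suppose'; c-commands the reflexive within its binding domain — allowed (Principle A).
— Leo: possessor inside the object DP of the clause headed by 'convinced'; does not c-command the reflexive — cannot bind it (Principle A).
— Leo's grandfather: object of the clause headed by 'convinced'; c-commands the reflexive but lies outside its binding domain — cannot bind it (Principle A).
— Rahul: subject of the matrix clause; c-commands the reflexive but lies outside its binding domain — cannot bind it (Principle A).

Hassan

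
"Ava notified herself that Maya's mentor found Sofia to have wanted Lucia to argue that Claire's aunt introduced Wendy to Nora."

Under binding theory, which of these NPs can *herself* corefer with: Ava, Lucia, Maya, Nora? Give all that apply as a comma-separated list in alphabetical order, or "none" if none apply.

*herself* is a reflexive; Principle A requires it to be bound within its binding domain — the matrix clause.
— Ava: subject of the matrix clause; c-commands the reflexive within its binding domain — allowed (Principle A).
— Lucia: subject of the clause headed by 'argue'; does not c-command the reflexive — cannot bind it (Principle A).
— Maya: possessor inside the subject DP of the clause headed by 'found'; does not c-command the reflexive — cannot bind it (Principle A).
— Nora: second object of the clause headed by 'introduced'; does not c-command the reflexive — cannot bind it (Principle A).

Ava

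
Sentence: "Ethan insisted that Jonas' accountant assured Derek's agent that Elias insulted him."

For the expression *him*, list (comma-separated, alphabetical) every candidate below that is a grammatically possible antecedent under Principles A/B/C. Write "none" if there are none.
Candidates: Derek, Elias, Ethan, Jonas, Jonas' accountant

*him* is a pronoun; Principle B requires it to be free in its binding domain — the clause headed by 'insulted'.
— Derek: possessor inside the object DP of the clause headed by 'assured'; does not c-command the pronoun — Principle B does not apply; allowed.
— Elias: subject of the clause headed by 'insulted'; c-commands the pronoun within its binding domain — blocked (Principle B).
— Ethan: subject of the matrix clause; c-commands the pronoun but lies outside its binding domain — allowed.
— Jonas: possessor inside the subject DP of the clause headed by 'assured'; does not c-command the pronoun — Principle B does not apply; allowed.
— Jonas' accountant: subject of the clause headed by 'assured'; c-commands the pronoun but lies outside its binding domain — allowed.

Derek, Ethan, Jonas, Jonas' accountant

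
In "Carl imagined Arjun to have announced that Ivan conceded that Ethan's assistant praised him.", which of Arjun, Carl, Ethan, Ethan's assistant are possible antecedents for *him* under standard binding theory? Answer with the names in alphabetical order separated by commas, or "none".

*him* is a pronoun; Principle B requires it to be free in its binding domain — the clause headed by 'praised'.
— Arjun: subject of the clause headed by 'announced'; c-commands the pronoun but lies outside its binding domain — allowed.
— Carl: subject of the matrix clause; c-commands the pronoun but lies outside its binding domain — allowed.
— Ethan: possessor inside the subject DP of the clause headed by 'praised'; does not c-command the pronoun — Principle B does not apply; allowed.
— Ethan's assistant: subject of the clause headed by 'praised'; c-commands the pronoun within its binding domain — blocked (Principle B).

Arjun, Carl, Ethan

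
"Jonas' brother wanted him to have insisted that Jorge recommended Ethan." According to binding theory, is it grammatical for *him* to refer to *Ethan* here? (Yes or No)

No

*Ethan* is an R-expression; Principle C requires it to be free (not bound by any c-commanding expression).
— him: subject of the clause headed by 'insisted'; the pronoun c-commands the R-expression — coreference blocked (Principle C).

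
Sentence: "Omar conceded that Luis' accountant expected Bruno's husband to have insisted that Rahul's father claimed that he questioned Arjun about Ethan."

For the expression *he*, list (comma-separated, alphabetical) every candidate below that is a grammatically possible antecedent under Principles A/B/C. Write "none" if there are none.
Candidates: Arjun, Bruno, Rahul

Bruno, Rahul

*he* is a pronoun; Principle B requires it to be free in its binding domain — the clause headed by 'questioned'.
— Arjun: object of the clause headed by 'questioned'; is c-commanded by the pronoun; coreference would bind this R-expression — blocked (Principle C).
— Bruno: possessor inside the subject DP of the clause headed by 'insisted'; does not c-command the pronoun — Principle B does not apply; allowed.
— Rahul: possessor inside the subject DP of the clause headed by 'claimed'; does not c-command the pronoun — Principle B does not apply; allowed.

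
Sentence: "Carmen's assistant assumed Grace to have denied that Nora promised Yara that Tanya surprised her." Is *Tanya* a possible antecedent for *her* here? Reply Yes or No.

*her* is a pronoun; Principle B requires it to be free in its binding domain — the clause headed by 'surprised'.
— Tanya: subject of the clause headed by 'surprised'; c-commands the pronoun within its binding domain — blocked (Principle B).

No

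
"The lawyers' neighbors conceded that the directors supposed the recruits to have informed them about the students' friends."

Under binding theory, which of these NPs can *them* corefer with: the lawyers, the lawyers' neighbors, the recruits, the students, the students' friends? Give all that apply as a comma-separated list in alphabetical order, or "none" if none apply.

the lawyers, the lawyers' neighbors

*them* is a pronoun; Principle B requires it to be free in its binding domain — the clause headed by 'informed'.
— the lawyers: possessor inside the subject DP of the matrix clause; does not c-command the pronoun — Principle B does not apply; allowed.
— the lawyers' neighbors: subject of the matrix clause; c-commands the pronoun but lies outside its binding domain — allowed.
— the recruits: subject of the clause headed by 'informed'; c-commands the pronoun within its binding domain — blocked (Principle B).
— the students: possessor inside the second object DP of the clause headed by 'informed'; is c-commanded by the pronoun; coreference would bind this R-expression — blocked (Principle C).
— the students' friends: second object of the clause headed by 'informed'; is c-commanded by the pronoun; coreference would bind this R-expression — blocked (Principle C).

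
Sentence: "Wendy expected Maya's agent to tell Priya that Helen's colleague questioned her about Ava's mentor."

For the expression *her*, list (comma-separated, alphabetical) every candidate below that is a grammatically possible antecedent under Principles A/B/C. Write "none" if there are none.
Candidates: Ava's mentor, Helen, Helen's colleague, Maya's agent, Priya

Helen, Maya's agent, Priya

*her* is a pronoun; Principle B requires it to be free in its binding domain — the clause headed by 'questioned'.
— Ava's mentor: second object of the clause headed by 'questioned'; is c-commanded by the pronoun; coreference would bind this R-expression — blocked (Principle C).
— Helen: possessor inside the subject DP of the clause headed by 'questioned'; does not c-command the pronoun — Principle B does not apply; allowed.
— Helen's colleague: subject of the clause headed by 'questioned'; c-commands the pronoun within its binding domain — blocked (Principle B).
— Maya's agent: subject of the clause headed by 'tell'; c-commands the pronoun but lies outside its binding domain — allowed.
— Priya: object of the clause headed by 'tell'; c-commands the pronoun but lies outside its binding domain — allowed.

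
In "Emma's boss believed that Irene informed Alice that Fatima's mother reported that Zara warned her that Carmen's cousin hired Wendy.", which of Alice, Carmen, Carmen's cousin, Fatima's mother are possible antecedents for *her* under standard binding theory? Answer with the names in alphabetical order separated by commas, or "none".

*her* is a pronoun; Principle B requires it to be free in its binding domain — the clause headed by 'warned'.
— Alice: object of the clause headed by 'informed'; c-commands the pronoun but lies outside its binding domain — allowed.
— Carmen: possessor inside the subject DP of the clause headed by 'hired'; is c-commanded by the pronoun; coreference would bind this R-expression — blocked (Principle C).
— Carmen's cousin: subject of the clause headed by 'hired'; is c-commanded by the pronoun; coreference would bind this R-expression — blocked (Principle C).
— Fatima's mother: subject of the clause headed by 'reported'; c-commands the pronoun but lies outside its binding domain — allowed.

Alice, Fatima's mother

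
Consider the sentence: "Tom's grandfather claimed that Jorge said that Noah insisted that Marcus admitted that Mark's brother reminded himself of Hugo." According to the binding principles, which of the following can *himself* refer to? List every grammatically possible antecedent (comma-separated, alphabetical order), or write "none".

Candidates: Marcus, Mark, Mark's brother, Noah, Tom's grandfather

Mark's brother

*himself* is a reflexive; Principle A requires it to be bound within its binding domain — the clause headed by 'reminded'.
— Marcus: subject of the clause headed by 'admitted'; c-commands the reflexive but lies outside its binding domain — cannot bind it (Principle A).
— Mark: possessor inside the subject DP of the clause headed by 'reminded'; does not c-command the reflexive — cannot bind it (Principle A).
— Mark's brother: subject of the clause headed by 'reminded'; c-commands the reflexive within its binding domain — allowed (Principle A).
— Noah: subject of the clause headed by 'insisted'; c-commands the reflexive but lies outside its binding domain — cannot bind it (Principle A).
— Tom's grandfather: subject of the matrix clause; c-commands the reflexive but lies outside its binding domain — cannot bind it (Principle A).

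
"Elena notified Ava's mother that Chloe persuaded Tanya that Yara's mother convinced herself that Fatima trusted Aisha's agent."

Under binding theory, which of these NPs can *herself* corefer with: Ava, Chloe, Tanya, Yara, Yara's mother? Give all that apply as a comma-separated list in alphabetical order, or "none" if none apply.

*herself* is a reflexive; Principle A requires it to be bound within its binding domain — the clause headed by 'convinced'.
— Ava: possessor inside the object DP of the matrix clause; does not c-command the reflexive — cannot bind it (Principle A).
— Chloe: subject of the clause headed by 'persuaded'; c-commands the reflexive but lies outside its binding domain — cannot bind it (Principle A).
— Tanya: object of the clause headed by 'persuaded'; c-commands the reflexive but lies outside its binding domain — cannot bind it (Principle A).
— Yara: possessor inside the subject DP of the clause headed by 'convinced'; does not c-command the reflexive — cannot bind it (Principle A).
— Yara's mother: subject of the clause headed by 'convinced'; c-commands the reflexive within its binding domain — allowed (Principle A).

Yara's mother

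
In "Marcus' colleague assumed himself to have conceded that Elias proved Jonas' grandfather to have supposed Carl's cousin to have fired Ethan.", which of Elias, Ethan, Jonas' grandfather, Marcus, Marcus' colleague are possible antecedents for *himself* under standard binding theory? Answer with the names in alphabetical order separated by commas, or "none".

Marcus' colleague

*himself* is a reflexive; Principle A requires it to be bound within its binding domain — the matrix clause.
— Elias: subject of the clause headed by 'proved'; does not c-command the reflexive — cannot bind it (Principle A).
— Ethan: object of the clause headed by 'fired'; does not c-command the reflexive — cannot bind it (Principle A).
— Jonas' grandfather: subject of the clause headed by 'supposed'; does not c-command the reflexive — cannot bind it (Principle A).
— Marcus: possessor inside the subject DP of the matrix clause; does not c-command the reflexive — cannot bind it (Principle A).
— Marcus' colleague: subject of the matrix clause; c-commands the reflexive within its binding domain — allowed (Principle A).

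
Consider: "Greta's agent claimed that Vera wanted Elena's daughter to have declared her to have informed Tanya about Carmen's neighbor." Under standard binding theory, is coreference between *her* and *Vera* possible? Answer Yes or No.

*Vera* is an R-expression; Principle C requires it to be free (not bound by any c-commanding expression).
— her: subject of the clause headed by 'informed'; the pronoun does not c-command the R-expression — coreference allowed.

Yes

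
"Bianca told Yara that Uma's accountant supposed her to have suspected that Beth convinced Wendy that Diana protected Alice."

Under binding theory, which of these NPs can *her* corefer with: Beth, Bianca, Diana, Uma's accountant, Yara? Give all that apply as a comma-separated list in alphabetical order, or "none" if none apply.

*her* is a pronoun; Principle B requires it to be free in its binding domain — the clause headed by 'supposed'.
— Beth: subject of the clause headed by 'convinced'; is c-commanded by the pronoun; coreference would bind this R-expression — blocked (Principle C).
— Bianca: subject of the matrix clause; c-commands the pronoun but lies outside its binding domain — allowed.
— Diana: subject of the clause headed by 'protected'; is c-commanded by the pronoun; coreference would bind this R-expression — blocked (Principle C).
— Uma's accountant: subject of the clause headed by 'supposed'; c-commands the pronoun within its binding domain — blocked (Principle B).
— Yara: object of the matrix clause; c-commands the pronoun but lies outside its binding domain — allowed.

Bianca, Yara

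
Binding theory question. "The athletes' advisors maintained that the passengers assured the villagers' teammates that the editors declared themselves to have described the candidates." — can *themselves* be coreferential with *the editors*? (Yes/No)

*themselves* is a reflexive; Principle A requires it to be bound within its binding domain — the clause headed by 'declared'.
— the editors: subject of the clause headed by 'declared'; c-commands the reflexive within its binding domain — allowed (Principle A).

Yes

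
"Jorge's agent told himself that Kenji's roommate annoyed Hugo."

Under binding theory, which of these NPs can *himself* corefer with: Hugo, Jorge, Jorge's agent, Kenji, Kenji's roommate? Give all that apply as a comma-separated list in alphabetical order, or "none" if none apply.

Jorge's agent

*himself* is a reflexive; Principle A requires it to be bound within its binding domain — the matrix clause.
— Hugo: object of the clause headed by 'annoyed'; does not c-command the reflexive — cannot bind it (Principle A).
— Jorge: possessor inside the subject DP of the matrix clause; does not c-command the reflexive — cannot bind it (Principle A).
— Jorge's agent: subject of the matrix clause; c-commands the reflexive within its binding domain — allowed (Principle A).
— Kenji: possessor inside the subject DP of the clause headed by 'annoyed'; does not c-command the reflexive — cannot bind it (Principle A).
— Kenji's roommate: subject of the clause headed by 'annoyed'; does not c-command the reflexive — cannot bind it (Principle A).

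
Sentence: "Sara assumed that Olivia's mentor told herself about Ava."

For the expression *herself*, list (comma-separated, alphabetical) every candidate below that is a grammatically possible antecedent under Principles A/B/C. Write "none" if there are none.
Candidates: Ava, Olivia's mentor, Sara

*herself* is a reflexive; Principle A requires it to be bound within its binding domain — the clause headed by 'told'.
— Ava: second object of the clause headed by 'told'; does not c-command the reflexive — cannot bind it (Principle A).
— Olivia's mentor: subject of the clause headed by 'told'; c-commands the reflexive within its binding domain — allowed (Principle A).
— Sara: subject of the matrix clause; c-commands the reflexive but lies outside its binding domain — cannot bind it (Principle A).

Olivia's mentor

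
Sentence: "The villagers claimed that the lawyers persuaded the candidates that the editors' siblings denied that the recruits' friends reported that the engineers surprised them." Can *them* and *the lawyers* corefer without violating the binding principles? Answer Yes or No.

*the lawyers* is an R-expression; Principle C requires it to be free (not bound by any c-commanding expression).
— them: object of the clause headed by 'surprised'; the pronoun does not c-command the R-expression — coreference allowed.

Yes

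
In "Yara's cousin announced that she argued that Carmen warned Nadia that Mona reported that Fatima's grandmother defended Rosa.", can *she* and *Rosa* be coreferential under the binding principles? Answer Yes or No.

*Rosa* is an R-expression; Principle C requires it to be free (not bound by any c-commanding expression).
— she: subject of the clause headed by 'argued'; the pronoun c-commands the R-expression — coreference blocked (Principle C).

No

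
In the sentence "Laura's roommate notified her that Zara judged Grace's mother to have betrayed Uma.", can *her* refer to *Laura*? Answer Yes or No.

Yes

*her* is a pronoun; Principle B requires it to be free in its binding domain — the matrix clause.
— Laura: possessor inside the subject DP of the matrix clause; does not c-command the pronoun — Principle B does not apply; allowed.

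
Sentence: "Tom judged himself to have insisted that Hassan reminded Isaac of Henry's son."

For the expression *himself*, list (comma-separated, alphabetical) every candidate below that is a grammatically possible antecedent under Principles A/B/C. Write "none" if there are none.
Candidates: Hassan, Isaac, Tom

Tom

*himself* is a reflexive; Principle A requires it to be bound within its binding domain — the matrix clause.
— Hassan: subject of the clause headed by 'reminded'; does not c-command the reflexive — cannot bind it (Principle A).
— Isaac: object of the clause headed by 'reminded'; does not c-command the reflexive — cannot bind it (Principle A).
— Tom: subject of the matrix clause; c-commands the reflexive within its binding domain — allowed (Principle A).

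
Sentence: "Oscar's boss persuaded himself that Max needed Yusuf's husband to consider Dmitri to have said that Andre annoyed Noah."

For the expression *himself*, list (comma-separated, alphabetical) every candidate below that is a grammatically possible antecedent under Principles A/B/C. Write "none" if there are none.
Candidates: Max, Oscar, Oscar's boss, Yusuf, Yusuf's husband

Oscar's boss

*himself* is a reflexive; Principle A requires it to be bound within its binding domain — the matrix clause.
— Max: subject of the clause headed by 'needed'; does not c-command the reflexive — cannot bind it (Principle A).
— Oscar: possessor inside the subject DP of the matrix clause; does not c-command the reflexive — cannot bind it (Principle A).
— Oscar's boss: subject of the matrix clause; c-commands the reflexive within its binding domain — allowed (Principle A).
— Yusuf: possessor inside the subject DP of the clause headed by 'consider'; does not c-command the reflexive — cannot bind it (Principle A).
— Yusuf's husband: subject of the clause headed by 'consider'; does not c-command the reflexive — cannot bind it (Principle A).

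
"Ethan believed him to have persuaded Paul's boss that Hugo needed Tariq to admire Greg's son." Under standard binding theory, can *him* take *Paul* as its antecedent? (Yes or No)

No

*him* is a pronoun; Principle B requires it to be free in its binding domain — the matrix clause.
— Paul: possessor inside the object DP of the clause headed by 'persuaded'; is c-commanded by the pronoun; coreference would bind this R-expression — blocked (Principle C).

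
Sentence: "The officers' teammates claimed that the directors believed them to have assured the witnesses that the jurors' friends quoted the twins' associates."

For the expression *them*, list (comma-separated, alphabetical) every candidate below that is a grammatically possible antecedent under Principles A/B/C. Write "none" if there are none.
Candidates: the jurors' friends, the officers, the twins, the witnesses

the officers

*them* is a pronoun; Principle B requires it to be free in its binding domain — the clause headed by 'believed'.
— the jurors' friends: subject of the clause headed by 'quoted'; is c-commanded by the pronoun; coreference would bind this R-expression — blocked (Principle C).
— the officers: possessor inside the subject DP of the matrix clause; does not c-command the pronoun — Principle B does not apply; allowed.
— the twins: possessor inside the object DP of the clause headed by 'quoted'; is c-commanded by the pronoun; coreference would bind this R-expression — blocked (Principle C).
— the witnesses: object of the clause headed by 'assured'; is c-commanded by the pronoun; coreference would bind this R-expression — blocked (Principle C).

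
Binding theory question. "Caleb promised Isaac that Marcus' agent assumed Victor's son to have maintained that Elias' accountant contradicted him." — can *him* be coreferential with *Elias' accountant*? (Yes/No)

No

*him* is a pronoun; Principle B requires it to be free in its binding domain — the clause headed by 'contradicted'.
— Elias' accountant: subject of the clause headed by 'contradicted'; c-commands the pronoun within its binding domain — blocked (Principle B).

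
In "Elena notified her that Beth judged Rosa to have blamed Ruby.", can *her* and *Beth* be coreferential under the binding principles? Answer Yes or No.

*Beth* is an R-expression; Principle C requires it to be free (not bound by any c-commanding expression).
— her: object of the matrix clause; the pronoun c-commands the R-expression — coreference blocked (Principle C).

No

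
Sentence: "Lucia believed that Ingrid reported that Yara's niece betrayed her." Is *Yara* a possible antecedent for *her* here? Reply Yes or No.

*her* is a pronoun; Principle B requires it to be free in its binding domain — the clause headed by 'betrayed'.
— Yara: possessor inside the subject DP of the clause headed by 'betrayed'; does not c-command the pronoun — Principle B does not apply; allowed.

Yes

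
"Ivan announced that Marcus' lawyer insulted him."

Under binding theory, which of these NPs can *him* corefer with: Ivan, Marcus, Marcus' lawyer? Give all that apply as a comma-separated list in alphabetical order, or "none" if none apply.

*him* is a pronoun; Principle B requires it to be free in its binding domain — the clause headed by 'insulted'.
— Ivan: subject of the matrix clause; c-commands the pronoun but lies outside its binding domain — allowed.
— Marcus: possessor inside the subject DP of the clause headed by 'insulted'; does not c-command the pronoun — Principle B does not apply; allowed.
— Marcus' lawyer: subject of the clause headed by 'insulted'; c-commands the pronoun within its binding domain — blocked (Principle B).

Ivan, Marcus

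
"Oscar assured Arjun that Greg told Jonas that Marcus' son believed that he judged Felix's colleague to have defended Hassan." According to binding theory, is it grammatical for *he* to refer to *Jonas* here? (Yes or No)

*Jonas* is an R-expression; Principle C requires it to be free (not bound by any c-commanding expression).
— he: subject of the clause headed by 'judged'; the pronoun does not c-command the R-expression — coreference allowed.

Yes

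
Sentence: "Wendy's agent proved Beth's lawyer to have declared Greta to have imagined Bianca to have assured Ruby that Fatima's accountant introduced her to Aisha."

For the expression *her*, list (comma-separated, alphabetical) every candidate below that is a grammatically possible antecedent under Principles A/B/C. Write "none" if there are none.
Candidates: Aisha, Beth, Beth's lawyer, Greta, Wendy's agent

*her* is a pronoun; Principle B requires it to be free in its binding domain — the clause headed by 'introduced'.
— Aisha: second object of the clause headed by 'introduced'; is c-commanded by the pronoun; coreference would bind this R-expression — blocked (Principle C).
— Beth: possessor inside the subject DP of the clause headed by 'declared'; does not c-command the pronoun — Principle B does not apply; allowed.
— Beth's lawyer: subject of the clause headed by 'declared'; c-commands the pronoun but lies outside its binding domain — allowed.
— Greta: subject of the clause headed by 'imagined'; c-commands the pronoun but lies outside its binding domain — allowed.
— Wendy's agent: subject of the matrix clause; c-commands the pronoun but lies outside its binding domain — allowed.

Beth, Beth's lawyer, Greta, Wendy's agent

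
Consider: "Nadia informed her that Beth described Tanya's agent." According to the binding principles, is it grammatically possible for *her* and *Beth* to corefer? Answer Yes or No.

*her* is a pronoun; Principle B requires it to be free in its binding domain — the matrix clause.
— Beth: subject of the clause headed by 'described'; is c-commanded by the pronoun; coreference would bind this R-expression — blocked (Principle C).

No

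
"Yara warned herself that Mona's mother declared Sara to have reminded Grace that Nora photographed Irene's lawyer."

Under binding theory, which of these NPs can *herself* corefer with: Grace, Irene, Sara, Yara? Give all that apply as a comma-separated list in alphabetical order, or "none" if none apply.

Yara

*herself* is a reflexive; Principle A requires it to be bound within its binding domain — the matrix clause.
— Grace: object of the clause headed by 'reminded'; does not c-command the reflexive — cannot bind it (Principle A).
— Irene: possessor inside the object DP of the clause headed by 'photographed'; does not c-command the reflexive — cannot bind it (Principle A).
— Sara: subject of the clause headed by 'reminded'; does not c-command the reflexive — cannot bind it (Principle A).
— Yara: subject of the matrix clause; c-commands the reflexive within its binding domain — allowed (Principle A).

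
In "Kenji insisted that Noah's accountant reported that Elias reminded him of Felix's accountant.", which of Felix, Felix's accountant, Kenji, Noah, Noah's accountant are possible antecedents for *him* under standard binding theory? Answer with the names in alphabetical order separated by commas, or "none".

*him* is a pronoun; Principle B requires it to be free in its binding domain — the clause headed by 'reminded'.
— Felix: possessor inside the second object DP of the clause headed by 'reminded'; is c-commanded by the pronoun; coreference would bind this R-expression — blocked (Principle C).
— Felix's accountant: second object of the clause headed by 'reminded'; is c-commanded by the pronoun; coreference would bind this R-expression — blocked (Principle C).
— Kenji: subject of the matrix clause; c-commands the pronoun but lies outside its binding domain — allowed.
— Noah: possessor inside the subject DP of the clause headed by 'reported'; does not c-command the pronoun — Principle B does not apply; allowed.
— Noah's accountant: subject of the clause headed by 'reported'; c-commands the pronoun but lies outside its binding domain — allowed.

Kenji, Noah, Noah's accountant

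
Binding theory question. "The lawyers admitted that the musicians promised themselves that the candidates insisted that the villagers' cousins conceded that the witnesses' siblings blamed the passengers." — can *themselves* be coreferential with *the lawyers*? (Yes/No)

*themselves* is a reflexive; Principle A requires it to be bound within its binding domain — the clause headed by 'promised'.
— the lawyers: subject of the matrix clause; c-commands the reflexive but lies outside its binding domain — cannot bind it (Principle A).

No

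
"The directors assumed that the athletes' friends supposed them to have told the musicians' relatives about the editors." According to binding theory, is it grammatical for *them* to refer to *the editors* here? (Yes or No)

*the editors* is an R-expression; Principle C requires it to be free (not bound by any c-commanding expression).
— them: subject of the clause headed by 'told'; the pronoun c-commands the R-expression — coreference blocked (Principle C).

No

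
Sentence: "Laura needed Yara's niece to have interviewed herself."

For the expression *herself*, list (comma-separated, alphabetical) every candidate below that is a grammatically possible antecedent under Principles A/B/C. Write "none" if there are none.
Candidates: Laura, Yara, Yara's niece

*herself* is a reflexive; Principle A requires it to be bound within its binding domain — the clause headed by 'interviewed'.
— Laura: subject of the matrix clause; c-commands the reflexive but lies outside its binding domain — cannot bind it (Principle A).
— Yara: possessor inside the subject DP of the clause headed by 'interviewed'; does not c-command the reflexive — cannot bind it (Principle A).
— Yara's niece: subject of the clause headed by 'interviewed'; c-commands the reflexive within its binding domain — allowed (Principle A).

Yara's niece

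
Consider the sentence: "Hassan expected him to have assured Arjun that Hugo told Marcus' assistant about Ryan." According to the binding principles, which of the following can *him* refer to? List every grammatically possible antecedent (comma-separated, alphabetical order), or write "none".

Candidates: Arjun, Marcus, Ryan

none

*him* is a pronoun; Principle B requires it to be free in its binding domain — the matrix clause.
— Arjun: object of the clause headed by 'assured'; is c-commanded by the pronoun; coreference would bind this R-expression — blocked (Principle C).
— Marcus: possessor inside the object DP of the clause headed by 'told'; is c-commanded by the pronoun; coreference would bind this R-expression — blocked (Principle C).
— Ryan: second object of the clause headed by 'told'; is c-commanded by the pronoun; coreference would bind this R-expression — blocked (Principle C).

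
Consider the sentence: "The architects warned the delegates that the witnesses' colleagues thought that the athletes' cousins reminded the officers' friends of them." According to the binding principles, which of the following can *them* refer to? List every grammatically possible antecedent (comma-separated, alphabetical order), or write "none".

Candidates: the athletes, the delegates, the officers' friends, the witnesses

*them* is a pronoun; Principle B requires it to be free in its binding domain — the clause headed by 'reminded'.
— the athletes: possessor inside the subject DP of the clause headed by 'reminded'; does not c-command the pronoun — Principle B does not apply; allowed.
— the delegates: object of the matrix clause; c-commands the pronoun but lies outside its binding domain — allowed.
— the officers' friends: object of the clause headed by 'reminded'; c-commands the pronoun within its binding domain — blocked (Principle B).
— the witnesses: possessor inside the subject DP of the clause headed by 'thought'; does not c-command the pronoun — Principle B does not apply; allowed.

the athletes, the delegates, the witnesses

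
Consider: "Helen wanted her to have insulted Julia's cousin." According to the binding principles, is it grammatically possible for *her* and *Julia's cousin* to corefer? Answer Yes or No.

*her* is a pronoun; Principle B requires it to be free in its binding domain — the matrix clause.
— Julia's cousin: object of the clause headed by 'insulted'; is c-commanded by the pronoun; coreference would bind this R-expression — blocked (Principle C).

No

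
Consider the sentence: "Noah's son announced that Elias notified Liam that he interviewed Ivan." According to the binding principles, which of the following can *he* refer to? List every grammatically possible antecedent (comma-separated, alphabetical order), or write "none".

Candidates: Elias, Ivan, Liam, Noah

*he* is a pronoun; Principle B requires it to be free in its binding domain — the clause headed by 'interviewed'.
— Elias: subject of the clause headed by 'notified'; c-commands the pronoun but lies outside its binding domain — allowed.
— Ivan: object of the clause headed by 'interviewed'; is c-commanded by the pronoun; coreference would bind this R-expression — blocked (Principle C).
— Liam: object of the clause headed by 'notified'; c-commands the pronoun but lies outside its binding domain — allowed.
— Noah: possessor inside the subject DP of the matrix clause; does not c-command the pronoun — Principle B does not apply; allowed.

Elias, Liam, Noah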